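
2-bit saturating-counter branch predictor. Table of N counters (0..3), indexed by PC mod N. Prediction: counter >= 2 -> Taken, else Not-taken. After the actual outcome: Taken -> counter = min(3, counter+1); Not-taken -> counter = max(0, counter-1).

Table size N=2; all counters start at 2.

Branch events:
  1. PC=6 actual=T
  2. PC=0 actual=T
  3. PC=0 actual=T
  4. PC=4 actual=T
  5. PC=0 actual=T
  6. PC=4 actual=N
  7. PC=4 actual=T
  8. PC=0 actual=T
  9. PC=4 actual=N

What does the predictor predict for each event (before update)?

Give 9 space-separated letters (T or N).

Ev 1: PC=6 idx=0 pred=T actual=T -> ctr[0]=3
Ev 2: PC=0 idx=0 pred=T actual=T -> ctr[0]=3
Ev 3: PC=0 idx=0 pred=T actual=T -> ctr[0]=3
Ev 4: PC=4 idx=0 pred=T actual=T -> ctr[0]=3
Ev 5: PC=0 idx=0 pred=T actual=T -> ctr[0]=3
Ev 6: PC=4 idx=0 pred=T actual=N -> ctr[0]=2
Ev 7: PC=4 idx=0 pred=T actual=T -> ctr[0]=3
Ev 8: PC=0 idx=0 pred=T actual=T -> ctr[0]=3
Ev 9: PC=4 idx=0 pred=T actual=N -> ctr[0]=2

Answer: T T T T T T T T T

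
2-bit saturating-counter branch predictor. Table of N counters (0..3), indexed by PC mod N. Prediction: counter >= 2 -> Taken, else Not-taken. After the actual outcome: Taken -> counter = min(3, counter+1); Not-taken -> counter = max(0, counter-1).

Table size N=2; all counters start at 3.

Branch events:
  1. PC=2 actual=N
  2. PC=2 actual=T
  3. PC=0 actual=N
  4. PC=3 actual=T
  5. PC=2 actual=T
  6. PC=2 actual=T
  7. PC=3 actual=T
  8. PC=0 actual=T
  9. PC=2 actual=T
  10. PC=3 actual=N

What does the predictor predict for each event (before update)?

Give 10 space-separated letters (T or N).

Ev 1: PC=2 idx=0 pred=T actual=N -> ctr[0]=2
Ev 2: PC=2 idx=0 pred=T actual=T -> ctr[0]=3
Ev 3: PC=0 idx=0 pred=T actual=N -> ctr[0]=2
Ev 4: PC=3 idx=1 pred=T actual=T -> ctr[1]=3
Ev 5: PC=2 idx=0 pred=T actual=T -> ctr[0]=3
Ev 6: PC=2 idx=0 pred=T actual=T -> ctr[0]=3
Ev 7: PC=3 idx=1 pred=T actual=T -> ctr[1]=3
Ev 8: PC=0 idx=0 pred=T actual=T -> ctr[0]=3
Ev 9: PC=2 idx=0 pred=T actual=T -> ctr[0]=3
Ev 10: PC=3 idx=1 pred=T actual=N -> ctr[1]=2

Answer: T T T T T T T T T T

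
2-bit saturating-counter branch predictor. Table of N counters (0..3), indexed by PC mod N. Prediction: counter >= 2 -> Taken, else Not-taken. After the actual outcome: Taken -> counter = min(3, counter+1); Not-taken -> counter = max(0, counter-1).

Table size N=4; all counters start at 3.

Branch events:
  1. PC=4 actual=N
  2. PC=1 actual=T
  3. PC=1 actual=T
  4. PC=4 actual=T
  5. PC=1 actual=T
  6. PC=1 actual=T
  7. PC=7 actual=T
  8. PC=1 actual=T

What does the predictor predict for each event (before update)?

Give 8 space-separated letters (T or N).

Ev 1: PC=4 idx=0 pred=T actual=N -> ctr[0]=2
Ev 2: PC=1 idx=1 pred=T actual=T -> ctr[1]=3
Ev 3: PC=1 idx=1 pred=T actual=T -> ctr[1]=3
Ev 4: PC=4 idx=0 pred=T actual=T -> ctr[0]=3
Ev 5: PC=1 idx=1 pred=T actual=T -> ctr[1]=3
Ev 6: PC=1 idx=1 pred=T actual=T -> ctr[1]=3
Ev 7: PC=7 idx=3 pred=T actual=T -> ctr[3]=3
Ev 8: PC=1 idx=1 pred=T actual=T -> ctr[1]=3

Answer: T T T T T T T T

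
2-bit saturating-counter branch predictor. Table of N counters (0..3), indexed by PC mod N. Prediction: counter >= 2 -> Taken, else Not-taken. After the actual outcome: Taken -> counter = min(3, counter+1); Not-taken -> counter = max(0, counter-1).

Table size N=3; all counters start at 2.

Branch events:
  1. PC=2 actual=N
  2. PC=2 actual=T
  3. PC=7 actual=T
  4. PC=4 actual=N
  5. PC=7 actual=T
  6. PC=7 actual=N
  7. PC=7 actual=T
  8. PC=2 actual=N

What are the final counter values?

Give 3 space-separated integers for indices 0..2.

Answer: 2 3 1

Derivation:
Ev 1: PC=2 idx=2 pred=T actual=N -> ctr[2]=1
Ev 2: PC=2 idx=2 pred=N actual=T -> ctr[2]=2
Ev 3: PC=7 idx=1 pred=T actual=T -> ctr[1]=3
Ev 4: PC=4 idx=1 pred=T actual=N -> ctr[1]=2
Ev 5: PC=7 idx=1 pred=T actual=T -> ctr[1]=3
Ev 6: PC=7 idx=1 pred=T actual=N -> ctr[1]=2
Ev 7: PC=7 idx=1 pred=T actual=T -> ctr[1]=3
Ev 8: PC=2 idx=2 pred=T actual=N -> ctr[2]=1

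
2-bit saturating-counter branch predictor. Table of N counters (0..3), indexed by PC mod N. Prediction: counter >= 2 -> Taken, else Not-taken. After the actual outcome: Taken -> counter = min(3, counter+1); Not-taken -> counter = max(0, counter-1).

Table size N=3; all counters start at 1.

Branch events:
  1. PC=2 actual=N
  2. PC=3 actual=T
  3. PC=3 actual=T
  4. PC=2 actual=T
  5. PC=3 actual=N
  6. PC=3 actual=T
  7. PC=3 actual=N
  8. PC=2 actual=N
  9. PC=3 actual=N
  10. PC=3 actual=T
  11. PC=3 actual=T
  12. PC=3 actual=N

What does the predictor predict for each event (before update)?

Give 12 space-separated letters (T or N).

Ev 1: PC=2 idx=2 pred=N actual=N -> ctr[2]=0
Ev 2: PC=3 idx=0 pred=N actual=T -> ctr[0]=2
Ev 3: PC=3 idx=0 pred=T actual=T -> ctr[0]=3
Ev 4: PC=2 idx=2 pred=N actual=T -> ctr[2]=1
Ev 5: PC=3 idx=0 pred=T actual=N -> ctr[0]=2
Ev 6: PC=3 idx=0 pred=T actual=T -> ctr[0]=3
Ev 7: PC=3 idx=0 pred=T actual=N -> ctr[0]=2
Ev 8: PC=2 idx=2 pred=N actual=N -> ctr[2]=0
Ev 9: PC=3 idx=0 pred=T actual=N -> ctr[0]=1
Ev 10: PC=3 idx=0 pred=N actual=T -> ctr[0]=2
Ev 11: PC=3 idx=0 pred=T actual=T -> ctr[0]=3
Ev 12: PC=3 idx=0 pred=T actual=N -> ctr[0]=2

Answer: N N T N T T T N T N T T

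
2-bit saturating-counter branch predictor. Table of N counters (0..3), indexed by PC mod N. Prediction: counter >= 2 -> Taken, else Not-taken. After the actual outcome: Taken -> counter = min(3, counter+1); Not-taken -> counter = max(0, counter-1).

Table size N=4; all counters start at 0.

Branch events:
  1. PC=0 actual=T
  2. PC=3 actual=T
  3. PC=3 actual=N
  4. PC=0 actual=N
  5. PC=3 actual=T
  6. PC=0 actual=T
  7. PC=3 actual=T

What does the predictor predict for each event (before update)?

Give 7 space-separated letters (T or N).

Ev 1: PC=0 idx=0 pred=N actual=T -> ctr[0]=1
Ev 2: PC=3 idx=3 pred=N actual=T -> ctr[3]=1
Ev 3: PC=3 idx=3 pred=N actual=N -> ctr[3]=0
Ev 4: PC=0 idx=0 pred=N actual=N -> ctr[0]=0
Ev 5: PC=3 idx=3 pred=N actual=T -> ctr[3]=1
Ev 6: PC=0 idx=0 pred=N actual=T -> ctr[0]=1
Ev 7: PC=3 idx=3 pred=N actual=T -> ctr[3]=2

Answer: N N N N N N N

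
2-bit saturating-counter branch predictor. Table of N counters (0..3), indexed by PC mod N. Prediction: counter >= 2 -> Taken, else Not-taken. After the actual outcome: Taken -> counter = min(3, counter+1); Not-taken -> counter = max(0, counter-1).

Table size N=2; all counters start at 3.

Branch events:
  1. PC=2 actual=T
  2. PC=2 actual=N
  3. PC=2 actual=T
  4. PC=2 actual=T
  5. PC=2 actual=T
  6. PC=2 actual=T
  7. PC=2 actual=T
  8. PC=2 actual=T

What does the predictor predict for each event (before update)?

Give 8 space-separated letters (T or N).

Ev 1: PC=2 idx=0 pred=T actual=T -> ctr[0]=3
Ev 2: PC=2 idx=0 pred=T actual=N -> ctr[0]=2
Ev 3: PC=2 idx=0 pred=T actual=T -> ctr[0]=3
Ev 4: PC=2 idx=0 pred=T actual=T -> ctr[0]=3
Ev 5: PC=2 idx=0 pred=T actual=T -> ctr[0]=3
Ev 6: PC=2 idx=0 pred=T actual=T -> ctr[0]=3
Ev 7: PC=2 idx=0 pred=T actual=T -> ctr[0]=3
Ev 8: PC=2 idx=0 pred=T actual=T -> ctr[0]=3

Answer: T T T T T T T T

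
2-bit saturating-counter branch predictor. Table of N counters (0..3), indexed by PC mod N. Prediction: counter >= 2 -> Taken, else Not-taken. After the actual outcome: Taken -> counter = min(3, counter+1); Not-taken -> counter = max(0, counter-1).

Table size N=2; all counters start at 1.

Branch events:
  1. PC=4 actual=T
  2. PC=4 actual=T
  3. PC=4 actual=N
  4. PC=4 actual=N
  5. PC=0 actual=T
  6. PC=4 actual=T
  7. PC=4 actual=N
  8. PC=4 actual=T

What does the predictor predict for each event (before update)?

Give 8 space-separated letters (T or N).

Ev 1: PC=4 idx=0 pred=N actual=T -> ctr[0]=2
Ev 2: PC=4 idx=0 pred=T actual=T -> ctr[0]=3
Ev 3: PC=4 idx=0 pred=T actual=N -> ctr[0]=2
Ev 4: PC=4 idx=0 pred=T actual=N -> ctr[0]=1
Ev 5: PC=0 idx=0 pred=N actual=T -> ctr[0]=2
Ev 6: PC=4 idx=0 pred=T actual=T -> ctr[0]=3
Ev 7: PC=4 idx=0 pred=T actual=N -> ctr[0]=2
Ev 8: PC=4 idx=0 pred=T actual=T -> ctr[0]=3

Answer: N T T T N T T T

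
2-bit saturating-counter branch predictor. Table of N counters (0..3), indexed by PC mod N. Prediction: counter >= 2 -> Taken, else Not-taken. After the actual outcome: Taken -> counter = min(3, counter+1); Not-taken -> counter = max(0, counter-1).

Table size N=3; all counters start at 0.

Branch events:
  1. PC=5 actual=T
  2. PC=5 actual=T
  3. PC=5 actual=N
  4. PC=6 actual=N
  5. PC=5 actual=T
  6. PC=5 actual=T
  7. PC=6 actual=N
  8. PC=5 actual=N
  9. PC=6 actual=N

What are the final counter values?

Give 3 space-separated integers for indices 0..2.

Ev 1: PC=5 idx=2 pred=N actual=T -> ctr[2]=1
Ev 2: PC=5 idx=2 pred=N actual=T -> ctr[2]=2
Ev 3: PC=5 idx=2 pred=T actual=N -> ctr[2]=1
Ev 4: PC=6 idx=0 pred=N actual=N -> ctr[0]=0
Ev 5: PC=5 idx=2 pred=N actual=T -> ctr[2]=2
Ev 6: PC=5 idx=2 pred=T actual=T -> ctr[2]=3
Ev 7: PC=6 idx=0 pred=N actual=N -> ctr[0]=0
Ev 8: PC=5 idx=2 pred=T actual=N -> ctr[2]=2
Ev 9: PC=6 idx=0 pred=N actual=N -> ctr[0]=0

Answer: 0 0 2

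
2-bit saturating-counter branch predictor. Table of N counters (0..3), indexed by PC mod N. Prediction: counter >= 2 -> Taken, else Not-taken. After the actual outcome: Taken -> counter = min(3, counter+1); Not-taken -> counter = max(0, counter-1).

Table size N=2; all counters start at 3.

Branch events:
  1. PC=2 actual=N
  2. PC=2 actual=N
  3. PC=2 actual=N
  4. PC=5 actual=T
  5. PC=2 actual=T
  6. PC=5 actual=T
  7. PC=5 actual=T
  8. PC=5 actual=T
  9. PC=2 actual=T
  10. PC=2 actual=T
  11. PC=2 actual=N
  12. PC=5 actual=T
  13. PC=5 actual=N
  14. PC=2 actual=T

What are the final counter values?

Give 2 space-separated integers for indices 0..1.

Ev 1: PC=2 idx=0 pred=T actual=N -> ctr[0]=2
Ev 2: PC=2 idx=0 pred=T actual=N -> ctr[0]=1
Ev 3: PC=2 idx=0 pred=N actual=N -> ctr[0]=0
Ev 4: PC=5 idx=1 pred=T actual=T -> ctr[1]=3
Ev 5: PC=2 idx=0 pred=N actual=T -> ctr[0]=1
Ev 6: PC=5 idx=1 pred=T actual=T -> ctr[1]=3
Ev 7: PC=5 idx=1 pred=T actual=T -> ctr[1]=3
Ev 8: PC=5 idx=1 pred=T actual=T -> ctr[1]=3
Ev 9: PC=2 idx=0 pred=N actual=T -> ctr[0]=2
Ev 10: PC=2 idx=0 pred=T actual=T -> ctr[0]=3
Ev 11: PC=2 idx=0 pred=T actual=N -> ctr[0]=2
Ev 12: PC=5 idx=1 pred=T actual=T -> ctr[1]=3
Ev 13: PC=5 idx=1 pred=T actual=N -> ctr[1]=2
Ev 14: PC=2 idx=0 pred=T actual=T -> ctr[0]=3

Answer: 3 2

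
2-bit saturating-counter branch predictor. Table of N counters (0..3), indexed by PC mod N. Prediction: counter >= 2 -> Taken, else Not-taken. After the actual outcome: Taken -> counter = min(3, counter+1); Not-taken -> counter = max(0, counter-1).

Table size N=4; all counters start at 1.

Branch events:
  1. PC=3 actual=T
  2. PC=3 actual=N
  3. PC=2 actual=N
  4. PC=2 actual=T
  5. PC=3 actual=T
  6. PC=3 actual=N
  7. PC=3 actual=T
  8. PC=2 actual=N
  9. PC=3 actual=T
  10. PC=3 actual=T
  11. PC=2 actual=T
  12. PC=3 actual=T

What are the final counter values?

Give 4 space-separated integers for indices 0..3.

Answer: 1 1 1 3

Derivation:
Ev 1: PC=3 idx=3 pred=N actual=T -> ctr[3]=2
Ev 2: PC=3 idx=3 pred=T actual=N -> ctr[3]=1
Ev 3: PC=2 idx=2 pred=N actual=N -> ctr[2]=0
Ev 4: PC=2 idx=2 pred=N actual=T -> ctr[2]=1
Ev 5: PC=3 idx=3 pred=N actual=T -> ctr[3]=2
Ev 6: PC=3 idx=3 pred=T actual=N -> ctr[3]=1
Ev 7: PC=3 idx=3 pred=N actual=T -> ctr[3]=2
Ev 8: PC=2 idx=2 pred=N actual=N -> ctr[2]=0
Ev 9: PC=3 idx=3 pred=T actual=T -> ctr[3]=3
Ev 10: PC=3 idx=3 pred=T actual=T -> ctr[3]=3
Ev 11: PC=2 idx=2 pred=N actual=T -> ctr[2]=1
Ev 12: PC=3 idx=3 pred=T actual=T -> ctr[3]=3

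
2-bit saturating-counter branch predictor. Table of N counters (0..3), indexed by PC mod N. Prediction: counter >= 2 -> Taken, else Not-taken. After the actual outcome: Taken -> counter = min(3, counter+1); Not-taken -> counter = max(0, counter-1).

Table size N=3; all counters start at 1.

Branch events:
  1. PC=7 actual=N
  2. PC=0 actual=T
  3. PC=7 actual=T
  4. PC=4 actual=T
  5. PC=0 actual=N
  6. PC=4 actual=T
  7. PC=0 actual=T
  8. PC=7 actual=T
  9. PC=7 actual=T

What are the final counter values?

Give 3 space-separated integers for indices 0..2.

Ev 1: PC=7 idx=1 pred=N actual=N -> ctr[1]=0
Ev 2: PC=0 idx=0 pred=N actual=T -> ctr[0]=2
Ev 3: PC=7 idx=1 pred=N actual=T -> ctr[1]=1
Ev 4: PC=4 idx=1 pred=N actual=T -> ctr[1]=2
Ev 5: PC=0 idx=0 pred=T actual=N -> ctr[0]=1
Ev 6: PC=4 idx=1 pred=T actual=T -> ctr[1]=3
Ev 7: PC=0 idx=0 pred=N actual=T -> ctr[0]=2
Ev 8: PC=7 idx=1 pred=T actual=T -> ctr[1]=3
Ev 9: PC=7 idx=1 pred=T actual=T -> ctr[1]=3

Answer: 2 3 1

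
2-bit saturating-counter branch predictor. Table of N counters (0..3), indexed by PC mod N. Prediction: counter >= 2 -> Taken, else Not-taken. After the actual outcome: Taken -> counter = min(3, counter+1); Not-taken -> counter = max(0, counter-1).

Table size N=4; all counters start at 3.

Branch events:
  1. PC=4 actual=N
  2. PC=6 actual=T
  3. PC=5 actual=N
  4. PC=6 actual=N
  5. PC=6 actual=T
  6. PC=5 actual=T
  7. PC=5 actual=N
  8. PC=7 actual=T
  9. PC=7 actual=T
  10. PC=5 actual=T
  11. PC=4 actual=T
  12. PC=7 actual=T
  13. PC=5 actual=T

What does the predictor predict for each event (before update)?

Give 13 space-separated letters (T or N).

Ev 1: PC=4 idx=0 pred=T actual=N -> ctr[0]=2
Ev 2: PC=6 idx=2 pred=T actual=T -> ctr[2]=3
Ev 3: PC=5 idx=1 pred=T actual=N -> ctr[1]=2
Ev 4: PC=6 idx=2 pred=T actual=N -> ctr[2]=2
Ev 5: PC=6 idx=2 pred=T actual=T -> ctr[2]=3
Ev 6: PC=5 idx=1 pred=T actual=T -> ctr[1]=3
Ev 7: PC=5 idx=1 pred=T actual=N -> ctr[1]=2
Ev 8: PC=7 idx=3 pred=T actual=T -> ctr[3]=3
Ev 9: PC=7 idx=3 pred=T actual=T -> ctr[3]=3
Ev 10: PC=5 idx=1 pred=T actual=T -> ctr[1]=3
Ev 11: PC=4 idx=0 pred=T actual=T -> ctr[0]=3
Ev 12: PC=7 idx=3 pred=T actual=T -> ctr[3]=3
Ev 13: PC=5 idx=1 pred=T actual=T -> ctr[1]=3

Answer: T T T T T T T T T T T T T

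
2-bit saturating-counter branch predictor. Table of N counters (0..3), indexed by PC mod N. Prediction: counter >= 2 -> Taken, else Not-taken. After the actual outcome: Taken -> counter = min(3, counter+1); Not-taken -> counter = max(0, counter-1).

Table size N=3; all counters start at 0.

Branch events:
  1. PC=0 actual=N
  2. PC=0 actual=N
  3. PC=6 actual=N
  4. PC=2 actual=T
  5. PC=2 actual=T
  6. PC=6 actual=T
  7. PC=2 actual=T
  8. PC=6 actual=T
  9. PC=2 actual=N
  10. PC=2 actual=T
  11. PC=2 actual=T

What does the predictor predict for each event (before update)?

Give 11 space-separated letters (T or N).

Answer: N N N N N N T N T T T

Derivation:
Ev 1: PC=0 idx=0 pred=N actual=N -> ctr[0]=0
Ev 2: PC=0 idx=0 pred=N actual=N -> ctr[0]=0
Ev 3: PC=6 idx=0 pred=N actual=N -> ctr[0]=0
Ev 4: PC=2 idx=2 pred=N actual=T -> ctr[2]=1
Ev 5: PC=2 idx=2 pred=N actual=T -> ctr[2]=2
Ev 6: PC=6 idx=0 pred=N actual=T -> ctr[0]=1
Ev 7: PC=2 idx=2 pred=T actual=T -> ctr[2]=3
Ev 8: PC=6 idx=0 pred=N actual=T -> ctr[0]=2
Ev 9: PC=2 idx=2 pred=T actual=N -> ctr[2]=2
Ev 10: PC=2 idx=2 pred=T actual=T -> ctr[2]=3
Ev 11: PC=2 idx=2 pred=T actual=T -> ctr[2]=3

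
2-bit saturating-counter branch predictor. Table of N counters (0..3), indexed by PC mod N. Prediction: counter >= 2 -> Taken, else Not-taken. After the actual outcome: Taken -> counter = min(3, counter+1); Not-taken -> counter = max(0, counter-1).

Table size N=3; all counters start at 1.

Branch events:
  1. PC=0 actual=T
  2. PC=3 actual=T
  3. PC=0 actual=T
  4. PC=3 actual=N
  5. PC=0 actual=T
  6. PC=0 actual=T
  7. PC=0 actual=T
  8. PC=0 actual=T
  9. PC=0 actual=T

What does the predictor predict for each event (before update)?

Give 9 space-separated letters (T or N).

Answer: N T T T T T T T T

Derivation:
Ev 1: PC=0 idx=0 pred=N actual=T -> ctr[0]=2
Ev 2: PC=3 idx=0 pred=T actual=T -> ctr[0]=3
Ev 3: PC=0 idx=0 pred=T actual=T -> ctr[0]=3
Ev 4: PC=3 idx=0 pred=T actual=N -> ctr[0]=2
Ev 5: PC=0 idx=0 pred=T actual=T -> ctr[0]=3
Ev 6: PC=0 idx=0 pred=T actual=T -> ctr[0]=3
Ev 7: PC=0 idx=0 pred=T actual=T -> ctr[0]=3
Ev 8: PC=0 idx=0 pred=T actual=T -> ctr[0]=3
Ev 9: PC=0 idx=0 pred=T actual=T -> ctr[0]=3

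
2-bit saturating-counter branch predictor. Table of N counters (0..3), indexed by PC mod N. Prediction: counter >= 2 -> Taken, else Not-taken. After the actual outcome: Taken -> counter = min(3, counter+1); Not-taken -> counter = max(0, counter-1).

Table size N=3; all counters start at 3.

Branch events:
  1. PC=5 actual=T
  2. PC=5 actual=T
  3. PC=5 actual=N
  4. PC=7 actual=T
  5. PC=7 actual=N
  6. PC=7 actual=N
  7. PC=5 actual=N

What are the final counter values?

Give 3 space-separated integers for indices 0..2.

Answer: 3 1 1

Derivation:
Ev 1: PC=5 idx=2 pred=T actual=T -> ctr[2]=3
Ev 2: PC=5 idx=2 pred=T actual=T -> ctr[2]=3
Ev 3: PC=5 idx=2 pred=T actual=N -> ctr[2]=2
Ev 4: PC=7 idx=1 pred=T actual=T -> ctr[1]=3
Ev 5: PC=7 idx=1 pred=T actual=N -> ctr[1]=2
Ev 6: PC=7 idx=1 pred=T actual=N -> ctr[1]=1
Ev 7: PC=5 idx=2 pred=T actual=N -> ctr[2]=1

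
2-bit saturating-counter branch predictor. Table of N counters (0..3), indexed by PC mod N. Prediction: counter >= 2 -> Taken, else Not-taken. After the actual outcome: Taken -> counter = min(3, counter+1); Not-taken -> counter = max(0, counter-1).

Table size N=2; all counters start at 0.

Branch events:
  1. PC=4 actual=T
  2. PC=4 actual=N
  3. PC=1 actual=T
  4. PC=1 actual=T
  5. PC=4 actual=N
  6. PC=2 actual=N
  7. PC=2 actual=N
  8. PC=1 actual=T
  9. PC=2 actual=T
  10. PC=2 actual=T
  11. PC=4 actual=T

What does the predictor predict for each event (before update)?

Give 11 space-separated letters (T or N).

Ev 1: PC=4 idx=0 pred=N actual=T -> ctr[0]=1
Ev 2: PC=4 idx=0 pred=N actual=N -> ctr[0]=0
Ev 3: PC=1 idx=1 pred=N actual=T -> ctr[1]=1
Ev 4: PC=1 idx=1 pred=N actual=T -> ctr[1]=2
Ev 5: PC=4 idx=0 pred=N actual=N -> ctr[0]=0
Ev 6: PC=2 idx=0 pred=N actual=N -> ctr[0]=0
Ev 7: PC=2 idx=0 pred=N actual=N -> ctr[0]=0
Ev 8: PC=1 idx=1 pred=T actual=T -> ctr[1]=3
Ev 9: PC=2 idx=0 pred=N actual=T -> ctr[0]=1
Ev 10: PC=2 idx=0 pred=N actual=T -> ctr[0]=2
Ev 11: PC=4 idx=0 pred=T actual=T -> ctr[0]=3

Answer: N N N N N N N T N N T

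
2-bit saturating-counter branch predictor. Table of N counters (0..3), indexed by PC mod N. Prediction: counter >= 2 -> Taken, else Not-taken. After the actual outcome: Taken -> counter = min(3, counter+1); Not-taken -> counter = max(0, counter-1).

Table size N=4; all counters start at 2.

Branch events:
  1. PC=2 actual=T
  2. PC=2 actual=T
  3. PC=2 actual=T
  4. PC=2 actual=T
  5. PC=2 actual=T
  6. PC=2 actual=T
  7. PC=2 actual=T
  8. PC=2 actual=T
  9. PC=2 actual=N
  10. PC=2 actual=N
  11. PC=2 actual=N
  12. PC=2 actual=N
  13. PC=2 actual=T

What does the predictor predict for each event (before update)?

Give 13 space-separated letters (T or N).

Ev 1: PC=2 idx=2 pred=T actual=T -> ctr[2]=3
Ev 2: PC=2 idx=2 pred=T actual=T -> ctr[2]=3
Ev 3: PC=2 idx=2 pred=T actual=T -> ctr[2]=3
Ev 4: PC=2 idx=2 pred=T actual=T -> ctr[2]=3
Ev 5: PC=2 idx=2 pred=T actual=T -> ctr[2]=3
Ev 6: PC=2 idx=2 pred=T actual=T -> ctr[2]=3
Ev 7: PC=2 idx=2 pred=T actual=T -> ctr[2]=3
Ev 8: PC=2 idx=2 pred=T actual=T -> ctr[2]=3
Ev 9: PC=2 idx=2 pred=T actual=N -> ctr[2]=2
Ev 10: PC=2 idx=2 pred=T actual=N -> ctr[2]=1
Ev 11: PC=2 idx=2 pred=N actual=N -> ctr[2]=0
Ev 12: PC=2 idx=2 pred=N actual=N -> ctr[2]=0
Ev 13: PC=2 idx=2 pred=N actual=T -> ctr[2]=1

Answer: T T T T T T T T T T N N N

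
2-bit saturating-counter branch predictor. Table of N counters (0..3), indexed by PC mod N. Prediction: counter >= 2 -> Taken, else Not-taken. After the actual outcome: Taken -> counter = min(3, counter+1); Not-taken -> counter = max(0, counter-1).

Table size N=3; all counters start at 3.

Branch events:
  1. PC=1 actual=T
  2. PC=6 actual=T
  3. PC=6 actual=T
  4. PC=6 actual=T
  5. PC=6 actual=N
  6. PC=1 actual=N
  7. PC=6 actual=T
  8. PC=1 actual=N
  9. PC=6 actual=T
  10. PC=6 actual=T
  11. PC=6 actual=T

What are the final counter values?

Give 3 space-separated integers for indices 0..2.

Answer: 3 1 3

Derivation:
Ev 1: PC=1 idx=1 pred=T actual=T -> ctr[1]=3
Ev 2: PC=6 idx=0 pred=T actual=T -> ctr[0]=3
Ev 3: PC=6 idx=0 pred=T actual=T -> ctr[0]=3
Ev 4: PC=6 idx=0 pred=T actual=T -> ctr[0]=3
Ev 5: PC=6 idx=0 pred=T actual=N -> ctr[0]=2
Ev 6: PC=1 idx=1 pred=T actual=N -> ctr[1]=2
Ev 7: PC=6 idx=0 pred=T actual=T -> ctr[0]=3
Ev 8: PC=1 idx=1 pred=T actual=N -> ctr[1]=1
Ev 9: PC=6 idx=0 pred=T actual=T -> ctr[0]=3
Ev 10: PC=6 idx=0 pred=T actual=T -> ctr[0]=3
Ev 11: PC=6 idx=0 pred=T actual=T -> ctr[0]=3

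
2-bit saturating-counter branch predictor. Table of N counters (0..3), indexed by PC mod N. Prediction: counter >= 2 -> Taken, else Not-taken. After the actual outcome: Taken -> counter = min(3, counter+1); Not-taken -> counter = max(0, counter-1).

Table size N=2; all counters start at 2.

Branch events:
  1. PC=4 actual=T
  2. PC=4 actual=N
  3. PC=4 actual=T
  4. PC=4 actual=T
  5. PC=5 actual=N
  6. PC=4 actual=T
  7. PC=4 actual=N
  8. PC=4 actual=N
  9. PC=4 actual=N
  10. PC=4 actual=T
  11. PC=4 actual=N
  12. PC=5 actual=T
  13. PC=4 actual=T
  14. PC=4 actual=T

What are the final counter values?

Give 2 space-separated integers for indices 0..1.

Ev 1: PC=4 idx=0 pred=T actual=T -> ctr[0]=3
Ev 2: PC=4 idx=0 pred=T actual=N -> ctr[0]=2
Ev 3: PC=4 idx=0 pred=T actual=T -> ctr[0]=3
Ev 4: PC=4 idx=0 pred=T actual=T -> ctr[0]=3
Ev 5: PC=5 idx=1 pred=T actual=N -> ctr[1]=1
Ev 6: PC=4 idx=0 pred=T actual=T -> ctr[0]=3
Ev 7: PC=4 idx=0 pred=T actual=N -> ctr[0]=2
Ev 8: PC=4 idx=0 pred=T actual=N -> ctr[0]=1
Ev 9: PC=4 idx=0 pred=N actual=N -> ctr[0]=0
Ev 10: PC=4 idx=0 pred=N actual=T -> ctr[0]=1
Ev 11: PC=4 idx=0 pred=N actual=N -> ctr[0]=0
Ev 12: PC=5 idx=1 pred=N actual=T -> ctr[1]=2
Ev 13: PC=4 idx=0 pred=N actual=T -> ctr[0]=1
Ev 14: PC=4 idx=0 pred=N actual=T -> ctr[0]=2

Answer: 2 2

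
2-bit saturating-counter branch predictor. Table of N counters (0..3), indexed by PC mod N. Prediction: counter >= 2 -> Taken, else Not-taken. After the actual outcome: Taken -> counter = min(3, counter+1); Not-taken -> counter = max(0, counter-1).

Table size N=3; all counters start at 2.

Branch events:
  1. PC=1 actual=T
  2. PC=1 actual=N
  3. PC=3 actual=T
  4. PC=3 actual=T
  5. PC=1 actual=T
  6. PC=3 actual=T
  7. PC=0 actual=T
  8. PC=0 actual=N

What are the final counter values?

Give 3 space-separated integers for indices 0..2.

Answer: 2 3 2

Derivation:
Ev 1: PC=1 idx=1 pred=T actual=T -> ctr[1]=3
Ev 2: PC=1 idx=1 pred=T actual=N -> ctr[1]=2
Ev 3: PC=3 idx=0 pred=T actual=T -> ctr[0]=3
Ev 4: PC=3 idx=0 pred=T actual=T -> ctr[0]=3
Ev 5: PC=1 idx=1 pred=T actual=T -> ctr[1]=3
Ev 6: PC=3 idx=0 pred=T actual=T -> ctr[0]=3
Ev 7: PC=0 idx=0 pred=T actual=T -> ctr[0]=3
Ev 8: PC=0 idx=0 pred=T actual=N -> ctr[0]=2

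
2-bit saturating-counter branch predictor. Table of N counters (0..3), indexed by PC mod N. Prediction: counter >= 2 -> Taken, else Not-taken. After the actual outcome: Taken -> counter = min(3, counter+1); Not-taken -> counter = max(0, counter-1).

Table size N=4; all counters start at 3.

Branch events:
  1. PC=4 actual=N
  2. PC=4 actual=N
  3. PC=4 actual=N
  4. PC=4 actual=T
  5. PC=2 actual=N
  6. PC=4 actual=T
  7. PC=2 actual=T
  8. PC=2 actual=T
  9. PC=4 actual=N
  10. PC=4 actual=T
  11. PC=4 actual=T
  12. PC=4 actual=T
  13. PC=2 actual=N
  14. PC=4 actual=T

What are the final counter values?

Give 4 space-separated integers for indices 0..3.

Answer: 3 3 2 3

Derivation:
Ev 1: PC=4 idx=0 pred=T actual=N -> ctr[0]=2
Ev 2: PC=4 idx=0 pred=T actual=N -> ctr[0]=1
Ev 3: PC=4 idx=0 pred=N actual=N -> ctr[0]=0
Ev 4: PC=4 idx=0 pred=N actual=T -> ctr[0]=1
Ev 5: PC=2 idx=2 pred=T actual=N -> ctr[2]=2
Ev 6: PC=4 idx=0 pred=N actual=T -> ctr[0]=2
Ev 7: PC=2 idx=2 pred=T actual=T -> ctr[2]=3
Ev 8: PC=2 idx=2 pred=T actual=T -> ctr[2]=3
Ev 9: PC=4 idx=0 pred=T actual=N -> ctr[0]=1
Ev 10: PC=4 idx=0 pred=N actual=T -> ctr[0]=2
Ev 11: PC=4 idx=0 pred=T actual=T -> ctr[0]=3
Ev 12: PC=4 idx=0 pred=T actual=T -> ctr[0]=3
Ev 13: PC=2 idx=2 pred=T actual=N -> ctr[2]=2
Ev 14: PC=4 idx=0 pred=T actual=T -> ctr[0]=3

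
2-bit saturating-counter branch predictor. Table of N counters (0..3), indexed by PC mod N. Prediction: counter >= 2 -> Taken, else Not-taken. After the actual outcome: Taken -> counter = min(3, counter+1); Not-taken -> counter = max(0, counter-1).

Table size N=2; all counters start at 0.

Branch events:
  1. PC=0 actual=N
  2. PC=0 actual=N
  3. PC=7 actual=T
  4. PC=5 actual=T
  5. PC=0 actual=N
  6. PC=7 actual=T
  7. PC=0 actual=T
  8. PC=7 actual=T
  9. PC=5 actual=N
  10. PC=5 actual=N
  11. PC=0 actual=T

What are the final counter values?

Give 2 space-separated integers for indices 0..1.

Answer: 2 1

Derivation:
Ev 1: PC=0 idx=0 pred=N actual=N -> ctr[0]=0
Ev 2: PC=0 idx=0 pred=N actual=N -> ctr[0]=0
Ev 3: PC=7 idx=1 pred=N actual=T -> ctr[1]=1
Ev 4: PC=5 idx=1 pred=N actual=T -> ctr[1]=2
Ev 5: PC=0 idx=0 pred=N actual=N -> ctr[0]=0
Ev 6: PC=7 idx=1 pred=T actual=T -> ctr[1]=3
Ev 7: PC=0 idx=0 pred=N actual=T -> ctr[0]=1
Ev 8: PC=7 idx=1 pred=T actual=T -> ctr[1]=3
Ev 9: PC=5 idx=1 pred=T actual=N -> ctr[1]=2
Ev 10: PC=5 idx=1 pred=T actual=N -> ctr[1]=1
Ev 11: PC=0 idx=0 pred=N actual=T -> ctr[0]=2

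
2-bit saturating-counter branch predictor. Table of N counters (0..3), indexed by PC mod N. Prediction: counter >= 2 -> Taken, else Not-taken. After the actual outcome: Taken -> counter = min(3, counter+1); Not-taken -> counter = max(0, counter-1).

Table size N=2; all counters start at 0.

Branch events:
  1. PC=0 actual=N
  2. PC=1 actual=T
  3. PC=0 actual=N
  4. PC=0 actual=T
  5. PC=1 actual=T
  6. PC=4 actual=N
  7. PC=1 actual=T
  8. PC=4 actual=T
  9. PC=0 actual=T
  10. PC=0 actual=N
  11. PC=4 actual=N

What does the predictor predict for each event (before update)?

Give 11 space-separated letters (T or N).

Answer: N N N N N N T N N T N

Derivation:
Ev 1: PC=0 idx=0 pred=N actual=N -> ctr[0]=0
Ev 2: PC=1 idx=1 pred=N actual=T -> ctr[1]=1
Ev 3: PC=0 idx=0 pred=N actual=N -> ctr[0]=0
Ev 4: PC=0 idx=0 pred=N actual=T -> ctr[0]=1
Ev 5: PC=1 idx=1 pred=N actual=T -> ctr[1]=2
Ev 6: PC=4 idx=0 pred=N actual=N -> ctr[0]=0
Ev 7: PC=1 idx=1 pred=T actual=T -> ctr[1]=3
Ev 8: PC=4 idx=0 pred=N actual=T -> ctr[0]=1
Ev 9: PC=0 idx=0 pred=N actual=T -> ctr[0]=2
Ev 10: PC=0 idx=0 pred=T actual=N -> ctr[0]=1
Ev 11: PC=4 idx=0 pred=N actual=N -> ctr[0]=0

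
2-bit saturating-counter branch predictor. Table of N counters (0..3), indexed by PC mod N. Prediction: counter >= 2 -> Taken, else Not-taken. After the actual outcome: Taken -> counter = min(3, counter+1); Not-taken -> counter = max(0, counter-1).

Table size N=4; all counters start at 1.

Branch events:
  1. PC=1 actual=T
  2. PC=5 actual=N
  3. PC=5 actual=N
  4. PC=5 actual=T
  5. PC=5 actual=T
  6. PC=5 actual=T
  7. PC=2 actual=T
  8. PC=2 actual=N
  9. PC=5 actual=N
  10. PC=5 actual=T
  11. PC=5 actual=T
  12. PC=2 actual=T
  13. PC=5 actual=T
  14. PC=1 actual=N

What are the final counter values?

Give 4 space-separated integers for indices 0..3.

Ev 1: PC=1 idx=1 pred=N actual=T -> ctr[1]=2
Ev 2: PC=5 idx=1 pred=T actual=N -> ctr[1]=1
Ev 3: PC=5 idx=1 pred=N actual=N -> ctr[1]=0
Ev 4: PC=5 idx=1 pred=N actual=T -> ctr[1]=1
Ev 5: PC=5 idx=1 pred=N actual=T -> ctr[1]=2
Ev 6: PC=5 idx=1 pred=T actual=T -> ctr[1]=3
Ev 7: PC=2 idx=2 pred=N actual=T -> ctr[2]=2
Ev 8: PC=2 idx=2 pred=T actual=N -> ctr[2]=1
Ev 9: PC=5 idx=1 pred=T actual=N -> ctr[1]=2
Ev 10: PC=5 idx=1 pred=T actual=T -> ctr[1]=3
Ev 11: PC=5 idx=1 pred=T actual=T -> ctr[1]=3
Ev 12: PC=2 idx=2 pred=N actual=T -> ctr[2]=2
Ev 13: PC=5 idx=1 pred=T actual=T -> ctr[1]=3
Ev 14: PC=1 idx=1 pred=T actual=N -> ctr[1]=2

Answer: 1 2 2 1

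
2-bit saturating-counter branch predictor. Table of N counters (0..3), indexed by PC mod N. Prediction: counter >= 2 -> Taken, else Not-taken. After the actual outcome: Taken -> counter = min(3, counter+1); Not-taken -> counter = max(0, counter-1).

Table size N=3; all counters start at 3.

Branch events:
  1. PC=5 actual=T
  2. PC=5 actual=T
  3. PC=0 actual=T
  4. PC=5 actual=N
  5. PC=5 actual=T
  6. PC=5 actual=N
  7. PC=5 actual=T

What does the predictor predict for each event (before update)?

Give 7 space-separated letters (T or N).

Ev 1: PC=5 idx=2 pred=T actual=T -> ctr[2]=3
Ev 2: PC=5 idx=2 pred=T actual=T -> ctr[2]=3
Ev 3: PC=0 idx=0 pred=T actual=T -> ctr[0]=3
Ev 4: PC=5 idx=2 pred=T actual=N -> ctr[2]=2
Ev 5: PC=5 idx=2 pred=T actual=T -> ctr[2]=3
Ev 6: PC=5 idx=2 pred=T actual=N -> ctr[2]=2
Ev 7: PC=5 idx=2 pred=T actual=T -> ctr[2]=3

Answer: T T T T T T T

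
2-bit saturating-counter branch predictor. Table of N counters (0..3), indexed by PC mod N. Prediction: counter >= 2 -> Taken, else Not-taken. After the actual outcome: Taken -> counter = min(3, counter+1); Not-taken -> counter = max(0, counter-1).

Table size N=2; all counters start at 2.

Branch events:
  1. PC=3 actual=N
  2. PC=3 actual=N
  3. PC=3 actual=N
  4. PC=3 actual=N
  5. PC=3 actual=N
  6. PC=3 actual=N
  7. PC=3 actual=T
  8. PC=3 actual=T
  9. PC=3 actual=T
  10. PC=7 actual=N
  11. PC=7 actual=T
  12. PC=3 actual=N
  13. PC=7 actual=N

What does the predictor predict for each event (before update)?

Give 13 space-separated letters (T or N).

Answer: T N N N N N N N T T T T T

Derivation:
Ev 1: PC=3 idx=1 pred=T actual=N -> ctr[1]=1
Ev 2: PC=3 idx=1 pred=N actual=N -> ctr[1]=0
Ev 3: PC=3 idx=1 pred=N actual=N -> ctr[1]=0
Ev 4: PC=3 idx=1 pred=N actual=N -> ctr[1]=0
Ev 5: PC=3 idx=1 pred=N actual=N -> ctr[1]=0
Ev 6: PC=3 idx=1 pred=N actual=N -> ctr[1]=0
Ev 7: PC=3 idx=1 pred=N actual=T -> ctr[1]=1
Ev 8: PC=3 idx=1 pred=N actual=T -> ctr[1]=2
Ev 9: PC=3 idx=1 pred=T actual=T -> ctr[1]=3
Ev 10: PC=7 idx=1 pred=T actual=N -> ctr[1]=2
Ev 11: PC=7 idx=1 pred=T actual=T -> ctr[1]=3
Ev 12: PC=3 idx=1 pred=T actual=N -> ctr[1]=2
Ev 13: PC=7 idx=1 pred=T actual=N -> ctr[1]=1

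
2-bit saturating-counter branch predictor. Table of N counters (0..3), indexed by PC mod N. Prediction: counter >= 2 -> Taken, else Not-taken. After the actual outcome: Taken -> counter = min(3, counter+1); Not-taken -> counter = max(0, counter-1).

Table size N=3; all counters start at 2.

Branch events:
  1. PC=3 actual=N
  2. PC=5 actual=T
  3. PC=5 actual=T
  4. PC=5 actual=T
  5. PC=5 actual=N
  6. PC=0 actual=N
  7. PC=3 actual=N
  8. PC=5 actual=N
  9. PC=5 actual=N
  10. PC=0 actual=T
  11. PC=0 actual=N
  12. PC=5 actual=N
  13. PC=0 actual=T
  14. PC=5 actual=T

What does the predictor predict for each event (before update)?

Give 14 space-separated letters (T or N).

Answer: T T T T T N N T N N N N N N

Derivation:
Ev 1: PC=3 idx=0 pred=T actual=N -> ctr[0]=1
Ev 2: PC=5 idx=2 pred=T actual=T -> ctr[2]=3
Ev 3: PC=5 idx=2 pred=T actual=T -> ctr[2]=3
Ev 4: PC=5 idx=2 pred=T actual=T -> ctr[2]=3
Ev 5: PC=5 idx=2 pred=T actual=N -> ctr[2]=2
Ev 6: PC=0 idx=0 pred=N actual=N -> ctr[0]=0
Ev 7: PC=3 idx=0 pred=N actual=N -> ctr[0]=0
Ev 8: PC=5 idx=2 pred=T actual=N -> ctr[2]=1
Ev 9: PC=5 idx=2 pred=N actual=N -> ctr[2]=0
Ev 10: PC=0 idx=0 pred=N actual=T -> ctr[0]=1
Ev 11: PC=0 idx=0 pred=N actual=N -> ctr[0]=0
Ev 12: PC=5 idx=2 pred=N actual=N -> ctr[2]=0
Ev 13: PC=0 idx=0 pred=N actual=T -> ctr[0]=1
Ev 14: PC=5 idx=2 pred=N actual=T -> ctr[2]=1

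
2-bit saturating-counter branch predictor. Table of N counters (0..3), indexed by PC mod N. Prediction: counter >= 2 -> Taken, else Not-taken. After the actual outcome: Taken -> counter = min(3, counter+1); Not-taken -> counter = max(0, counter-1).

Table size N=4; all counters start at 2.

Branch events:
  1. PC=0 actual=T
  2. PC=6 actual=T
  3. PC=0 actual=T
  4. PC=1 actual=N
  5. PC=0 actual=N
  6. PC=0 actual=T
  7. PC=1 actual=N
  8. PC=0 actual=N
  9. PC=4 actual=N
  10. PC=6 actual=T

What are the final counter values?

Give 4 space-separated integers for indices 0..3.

Ev 1: PC=0 idx=0 pred=T actual=T -> ctr[0]=3
Ev 2: PC=6 idx=2 pred=T actual=T -> ctr[2]=3
Ev 3: PC=0 idx=0 pred=T actual=T -> ctr[0]=3
Ev 4: PC=1 idx=1 pred=T actual=N -> ctr[1]=1
Ev 5: PC=0 idx=0 pred=T actual=N -> ctr[0]=2
Ev 6: PC=0 idx=0 pred=T actual=T -> ctr[0]=3
Ev 7: PC=1 idx=1 pred=N actual=N -> ctr[1]=0
Ev 8: PC=0 idx=0 pred=T actual=N -> ctr[0]=2
Ev 9: PC=4 idx=0 pred=T actual=N -> ctr[0]=1
Ev 10: PC=6 idx=2 pred=T actual=T -> ctr[2]=3

Answer: 1 0 3 2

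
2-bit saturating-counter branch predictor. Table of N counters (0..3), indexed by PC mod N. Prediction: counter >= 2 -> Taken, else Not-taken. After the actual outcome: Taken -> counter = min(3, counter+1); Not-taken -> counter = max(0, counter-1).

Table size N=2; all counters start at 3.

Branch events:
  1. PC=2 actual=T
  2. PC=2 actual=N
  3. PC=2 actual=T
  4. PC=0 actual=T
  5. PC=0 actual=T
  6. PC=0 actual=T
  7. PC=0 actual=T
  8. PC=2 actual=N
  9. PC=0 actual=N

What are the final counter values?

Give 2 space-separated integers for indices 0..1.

Answer: 1 3

Derivation:
Ev 1: PC=2 idx=0 pred=T actual=T -> ctr[0]=3
Ev 2: PC=2 idx=0 pred=T actual=N -> ctr[0]=2
Ev 3: PC=2 idx=0 pred=T actual=T -> ctr[0]=3
Ev 4: PC=0 idx=0 pred=T actual=T -> ctr[0]=3
Ev 5: PC=0 idx=0 pred=T actual=T -> ctr[0]=3
Ev 6: PC=0 idx=0 pred=T actual=T -> ctr[0]=3
Ev 7: PC=0 idx=0 pred=T actual=T -> ctr[0]=3
Ev 8: PC=2 idx=0 pred=T actual=N -> ctr[0]=2
Ev 9: PC=0 idx=0 pred=T actual=N -> ctr[0]=1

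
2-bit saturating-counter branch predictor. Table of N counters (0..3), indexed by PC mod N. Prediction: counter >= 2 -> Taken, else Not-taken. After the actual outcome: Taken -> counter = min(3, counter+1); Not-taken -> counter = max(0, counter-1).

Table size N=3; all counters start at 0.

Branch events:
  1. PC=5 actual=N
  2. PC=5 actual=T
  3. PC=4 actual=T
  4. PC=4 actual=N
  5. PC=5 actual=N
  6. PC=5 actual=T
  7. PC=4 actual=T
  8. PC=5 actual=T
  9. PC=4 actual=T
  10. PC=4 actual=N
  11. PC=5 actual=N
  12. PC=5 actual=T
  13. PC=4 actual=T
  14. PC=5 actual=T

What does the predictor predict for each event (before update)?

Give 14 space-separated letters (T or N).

Ev 1: PC=5 idx=2 pred=N actual=N -> ctr[2]=0
Ev 2: PC=5 idx=2 pred=N actual=T -> ctr[2]=1
Ev 3: PC=4 idx=1 pred=N actual=T -> ctr[1]=1
Ev 4: PC=4 idx=1 pred=N actual=N -> ctr[1]=0
Ev 5: PC=5 idx=2 pred=N actual=N -> ctr[2]=0
Ev 6: PC=5 idx=2 pred=N actual=T -> ctr[2]=1
Ev 7: PC=4 idx=1 pred=N actual=T -> ctr[1]=1
Ev 8: PC=5 idx=2 pred=N actual=T -> ctr[2]=2
Ev 9: PC=4 idx=1 pred=N actual=T -> ctr[1]=2
Ev 10: PC=4 idx=1 pred=T actual=N -> ctr[1]=1
Ev 11: PC=5 idx=2 pred=T actual=N -> ctr[2]=1
Ev 12: PC=5 idx=2 pred=N actual=T -> ctr[2]=2
Ev 13: PC=4 idx=1 pred=N actual=T -> ctr[1]=2
Ev 14: PC=5 idx=2 pred=T actual=T -> ctr[2]=3

Answer: N N N N N N N N N T T N N T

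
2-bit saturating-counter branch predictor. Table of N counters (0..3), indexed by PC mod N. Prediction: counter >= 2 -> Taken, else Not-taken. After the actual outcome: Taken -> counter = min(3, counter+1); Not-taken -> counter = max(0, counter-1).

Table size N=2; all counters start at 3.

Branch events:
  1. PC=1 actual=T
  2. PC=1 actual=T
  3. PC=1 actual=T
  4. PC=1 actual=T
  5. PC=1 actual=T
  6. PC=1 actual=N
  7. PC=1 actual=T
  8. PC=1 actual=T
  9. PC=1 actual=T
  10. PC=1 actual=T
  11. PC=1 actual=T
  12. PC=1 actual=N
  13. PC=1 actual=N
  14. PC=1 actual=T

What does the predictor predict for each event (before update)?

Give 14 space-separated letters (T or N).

Ev 1: PC=1 idx=1 pred=T actual=T -> ctr[1]=3
Ev 2: PC=1 idx=1 pred=T actual=T -> ctr[1]=3
Ev 3: PC=1 idx=1 pred=T actual=T -> ctr[1]=3
Ev 4: PC=1 idx=1 pred=T actual=T -> ctr[1]=3
Ev 5: PC=1 idx=1 pred=T actual=T -> ctr[1]=3
Ev 6: PC=1 idx=1 pred=T actual=N -> ctr[1]=2
Ev 7: PC=1 idx=1 pred=T actual=T -> ctr[1]=3
Ev 8: PC=1 idx=1 pred=T actual=T -> ctr[1]=3
Ev 9: PC=1 idx=1 pred=T actual=T -> ctr[1]=3
Ev 10: PC=1 idx=1 pred=T actual=T -> ctr[1]=3
Ev 11: PC=1 idx=1 pred=T actual=T -> ctr[1]=3
Ev 12: PC=1 idx=1 pred=T actual=N -> ctr[1]=2
Ev 13: PC=1 idx=1 pred=T actual=N -> ctr[1]=1
Ev 14: PC=1 idx=1 pred=N actual=T -> ctr[1]=2

Answer: T T T T T T T T T T T T T N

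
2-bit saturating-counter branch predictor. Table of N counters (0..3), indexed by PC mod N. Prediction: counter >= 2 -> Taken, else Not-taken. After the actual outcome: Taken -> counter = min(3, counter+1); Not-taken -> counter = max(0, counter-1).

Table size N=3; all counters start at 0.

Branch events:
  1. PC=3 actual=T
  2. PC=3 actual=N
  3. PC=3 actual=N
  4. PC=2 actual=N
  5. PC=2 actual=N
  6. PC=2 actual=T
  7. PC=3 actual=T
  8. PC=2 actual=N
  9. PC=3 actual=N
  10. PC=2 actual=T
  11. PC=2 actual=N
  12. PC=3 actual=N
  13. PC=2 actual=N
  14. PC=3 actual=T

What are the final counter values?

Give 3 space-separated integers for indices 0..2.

Ev 1: PC=3 idx=0 pred=N actual=T -> ctr[0]=1
Ev 2: PC=3 idx=0 pred=N actual=N -> ctr[0]=0
Ev 3: PC=3 idx=0 pred=N actual=N -> ctr[0]=0
Ev 4: PC=2 idx=2 pred=N actual=N -> ctr[2]=0
Ev 5: PC=2 idx=2 pred=N actual=N -> ctr[2]=0
Ev 6: PC=2 idx=2 pred=N actual=T -> ctr[2]=1
Ev 7: PC=3 idx=0 pred=N actual=T -> ctr[0]=1
Ev 8: PC=2 idx=2 pred=N actual=N -> ctr[2]=0
Ev 9: PC=3 idx=0 pred=N actual=N -> ctr[0]=0
Ev 10: PC=2 idx=2 pred=N actual=T -> ctr[2]=1
Ev 11: PC=2 idx=2 pred=N actual=N -> ctr[2]=0
Ev 12: PC=3 idx=0 pred=N actual=N -> ctr[0]=0
Ev 13: PC=2 idx=2 pred=N actual=N -> ctr[2]=0
Ev 14: PC=3 idx=0 pred=N actual=T -> ctr[0]=1

Answer: 1 0 0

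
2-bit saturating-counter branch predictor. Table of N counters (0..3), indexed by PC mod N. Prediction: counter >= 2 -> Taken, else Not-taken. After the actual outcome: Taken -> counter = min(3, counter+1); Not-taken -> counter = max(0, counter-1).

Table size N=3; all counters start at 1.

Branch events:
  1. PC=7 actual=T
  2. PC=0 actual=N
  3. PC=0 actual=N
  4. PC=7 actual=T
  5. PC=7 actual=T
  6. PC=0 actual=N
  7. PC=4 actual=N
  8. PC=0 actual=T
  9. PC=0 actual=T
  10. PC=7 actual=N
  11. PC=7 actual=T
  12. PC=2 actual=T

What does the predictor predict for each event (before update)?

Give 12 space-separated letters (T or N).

Ev 1: PC=7 idx=1 pred=N actual=T -> ctr[1]=2
Ev 2: PC=0 idx=0 pred=N actual=N -> ctr[0]=0
Ev 3: PC=0 idx=0 pred=N actual=N -> ctr[0]=0
Ev 4: PC=7 idx=1 pred=T actual=T -> ctr[1]=3
Ev 5: PC=7 idx=1 pred=T actual=T -> ctr[1]=3
Ev 6: PC=0 idx=0 pred=N actual=N -> ctr[0]=0
Ev 7: PC=4 idx=1 pred=T actual=N -> ctr[1]=2
Ev 8: PC=0 idx=0 pred=N actual=T -> ctr[0]=1
Ev 9: PC=0 idx=0 pred=N actual=T -> ctr[0]=2
Ev 10: PC=7 idx=1 pred=T actual=N -> ctr[1]=1
Ev 11: PC=7 idx=1 pred=N actual=T -> ctr[1]=2
Ev 12: PC=2 idx=2 pred=N actual=T -> ctr[2]=2

Answer: N N N T T N T N N T N N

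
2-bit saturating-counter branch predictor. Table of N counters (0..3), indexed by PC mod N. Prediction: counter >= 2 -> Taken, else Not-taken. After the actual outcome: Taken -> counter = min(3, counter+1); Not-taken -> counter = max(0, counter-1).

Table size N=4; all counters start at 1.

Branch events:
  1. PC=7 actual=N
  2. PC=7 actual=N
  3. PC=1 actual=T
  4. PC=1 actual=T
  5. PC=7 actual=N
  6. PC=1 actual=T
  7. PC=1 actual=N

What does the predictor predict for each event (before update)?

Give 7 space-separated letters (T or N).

Ev 1: PC=7 idx=3 pred=N actual=N -> ctr[3]=0
Ev 2: PC=7 idx=3 pred=N actual=N -> ctr[3]=0
Ev 3: PC=1 idx=1 pred=N actual=T -> ctr[1]=2
Ev 4: PC=1 idx=1 pred=T actual=T -> ctr[1]=3
Ev 5: PC=7 idx=3 pred=N actual=N -> ctr[3]=0
Ev 6: PC=1 idx=1 pred=T actual=T -> ctr[1]=3
Ev 7: PC=1 idx=1 pred=T actual=N -> ctr[1]=2

Answer: N N N T N T T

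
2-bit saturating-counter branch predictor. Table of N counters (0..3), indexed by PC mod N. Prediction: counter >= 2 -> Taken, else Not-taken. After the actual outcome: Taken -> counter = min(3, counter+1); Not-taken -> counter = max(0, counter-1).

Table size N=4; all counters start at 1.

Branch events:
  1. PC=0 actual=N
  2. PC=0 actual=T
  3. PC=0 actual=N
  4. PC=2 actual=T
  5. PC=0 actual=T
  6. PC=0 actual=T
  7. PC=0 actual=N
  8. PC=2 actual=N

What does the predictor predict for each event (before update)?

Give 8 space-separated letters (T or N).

Answer: N N N N N N T T

Derivation:
Ev 1: PC=0 idx=0 pred=N actual=N -> ctr[0]=0
Ev 2: PC=0 idx=0 pred=N actual=T -> ctr[0]=1
Ev 3: PC=0 idx=0 pred=N actual=N -> ctr[0]=0
Ev 4: PC=2 idx=2 pred=N actual=T -> ctr[2]=2
Ev 5: PC=0 idx=0 pred=N actual=T -> ctr[0]=1
Ev 6: PC=0 idx=0 pred=N actual=T -> ctr[0]=2
Ev 7: PC=0 idx=0 pred=T actual=N -> ctr[0]=1
Ev 8: PC=2 idx=2 pred=T actual=N -> ctr[2]=1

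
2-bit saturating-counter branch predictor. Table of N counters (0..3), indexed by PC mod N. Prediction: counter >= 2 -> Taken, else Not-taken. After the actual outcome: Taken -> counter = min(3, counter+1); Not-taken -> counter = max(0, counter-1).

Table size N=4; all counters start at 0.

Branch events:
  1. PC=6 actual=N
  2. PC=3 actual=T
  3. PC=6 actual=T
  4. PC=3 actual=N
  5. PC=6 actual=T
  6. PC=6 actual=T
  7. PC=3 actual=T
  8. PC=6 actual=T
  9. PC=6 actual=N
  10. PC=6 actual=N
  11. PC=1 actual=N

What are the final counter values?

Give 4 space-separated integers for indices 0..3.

Answer: 0 0 1 1

Derivation:
Ev 1: PC=6 idx=2 pred=N actual=N -> ctr[2]=0
Ev 2: PC=3 idx=3 pred=N actual=T -> ctr[3]=1
Ev 3: PC=6 idx=2 pred=N actual=T -> ctr[2]=1
Ev 4: PC=3 idx=3 pred=N actual=N -> ctr[3]=0
Ev 5: PC=6 idx=2 pred=N actual=T -> ctr[2]=2
Ev 6: PC=6 idx=2 pred=T actual=T -> ctr[2]=3
Ev 7: PC=3 idx=3 pred=N actual=T -> ctr[3]=1
Ev 8: PC=6 idx=2 pred=T actual=T -> ctr[2]=3
Ev 9: PC=6 idx=2 pred=T actual=N -> ctr[2]=2
Ev 10: PC=6 idx=2 pred=T actual=N -> ctr[2]=1
Ev 11: PC=1 idx=1 pred=N actual=N -> ctr[1]=0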